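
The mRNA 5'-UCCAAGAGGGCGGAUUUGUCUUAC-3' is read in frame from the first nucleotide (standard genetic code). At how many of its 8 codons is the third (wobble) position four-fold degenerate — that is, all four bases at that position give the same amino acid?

3

Codon 1 UCC (Ser): third position 4-fold.
Codon 2 AAG (Lys): third position 2-fold.
Codon 3 AGG (Arg): third position 2-fold.
Codon 4 GCG (Ala): third position 4-fold.
Codon 5 GAU (Asp): third position 2-fold.
Codon 6 UUG (Leu): third position 2-fold.
Codon 7 UCU (Ser): third position 4-fold.
Codon 8 UAC (Tyr): third position 2-fold.
Four-fold degenerate third positions: 3.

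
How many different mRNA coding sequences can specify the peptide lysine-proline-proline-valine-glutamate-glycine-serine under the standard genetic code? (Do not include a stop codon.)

6144

Lys: 2 codons.
Pro: 4 codons.
Pro: 4 codons.
Val: 4 codons.
Glu: 2 codons.
Gly: 4 codons.
Ser: 6 codons.
2 × 4 × 4 × 4 × 2 × 4 × 6 = 6144.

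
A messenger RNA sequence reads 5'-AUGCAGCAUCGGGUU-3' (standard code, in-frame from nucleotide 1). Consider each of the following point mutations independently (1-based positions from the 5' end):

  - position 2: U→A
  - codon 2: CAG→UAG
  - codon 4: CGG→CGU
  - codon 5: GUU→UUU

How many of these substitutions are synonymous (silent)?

Codon 1: AUG (Met) → AAG (Lys) — missense.
Codon 2: CAG (Gln) → UAG (Stop) — nonsense.
Codon 4: CGG (Arg) → CGU (Arg) — synonymous.
Codon 5: GUU (Val) → UUU (Phe) — missense.
Synonymous: 1 of 4.

1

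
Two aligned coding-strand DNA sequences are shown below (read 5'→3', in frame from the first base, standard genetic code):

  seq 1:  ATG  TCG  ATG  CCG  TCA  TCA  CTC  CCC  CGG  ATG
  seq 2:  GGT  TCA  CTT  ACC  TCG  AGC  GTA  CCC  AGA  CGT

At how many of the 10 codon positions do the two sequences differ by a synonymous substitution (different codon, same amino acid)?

Codon 1: ATG Met / GGT Gly — nonsynonymous.
Codon 2: TCG Ser / TCA Ser — synonymous.
Codon 3: ATG Met / CTT Leu — nonsynonymous.
Codon 4: CCG Pro / ACC Thr — nonsynonymous.
Codon 5: TCA Ser / TCG Ser — synonymous.
Codon 6: TCA Ser / AGC Ser — synonymous.
Codon 7: CTC Leu / GTA Val — nonsynonymous.
Codon 8: CCC Pro / CCC Pro — identical.
Codon 9: CGG Arg / AGA Arg — synonymous.
Codon 10: ATG Met / CGT Arg — nonsynonymous.
Synonymous differences: 4.

4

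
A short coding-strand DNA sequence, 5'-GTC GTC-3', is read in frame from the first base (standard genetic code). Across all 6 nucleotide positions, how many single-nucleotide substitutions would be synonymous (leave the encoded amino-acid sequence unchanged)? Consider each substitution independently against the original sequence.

Codon 1 (GTC, Val): 3 synonymous substitutions.
Codon 2 (GTC, Val): 3 synonymous substitutions.
Total: 3 + 3 = 6.

6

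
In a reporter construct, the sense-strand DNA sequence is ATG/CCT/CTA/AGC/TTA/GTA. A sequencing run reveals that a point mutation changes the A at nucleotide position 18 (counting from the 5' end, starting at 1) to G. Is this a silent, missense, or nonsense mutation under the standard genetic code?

silent

Position 18 falls in codon 6: GTA → Val.
After the substitution the codon is GTG → Val.
Both encode Val, so the change is synonymous.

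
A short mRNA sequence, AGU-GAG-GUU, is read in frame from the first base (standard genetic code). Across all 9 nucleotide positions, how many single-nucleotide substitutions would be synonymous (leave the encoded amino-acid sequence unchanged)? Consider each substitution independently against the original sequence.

5

Codon 1 (AGU, Ser): 1 synonymous substitution.
Codon 2 (GAG, Glu): 1 synonymous substitution.
Codon 3 (GUU, Val): 3 synonymous substitutions.
Total: 1 + 1 + 3 = 5.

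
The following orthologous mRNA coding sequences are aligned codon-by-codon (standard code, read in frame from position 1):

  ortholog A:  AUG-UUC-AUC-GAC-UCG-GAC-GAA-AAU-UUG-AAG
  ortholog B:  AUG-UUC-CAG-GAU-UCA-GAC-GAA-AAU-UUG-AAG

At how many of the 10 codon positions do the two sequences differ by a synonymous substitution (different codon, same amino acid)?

Codon 1: AUG Met / AUG Met — identical.
Codon 2: UUC Phe / UUC Phe — identical.
Codon 3: AUC Ile / CAG Gln — nonsynonymous.
Codon 4: GAC Asp / GAU Asp — synonymous.
Codon 5: UCG Ser / UCA Ser — synonymous.
Codon 6: GAC Asp / GAC Asp — identical.
Codon 7: GAA Glu / GAA Glu — identical.
Codon 8: AAU Asn / AAU Asn — identical.
Codon 9: UUG Leu / UUG Leu — identical.
Codon 10: AAG Lys / AAG Lys — identical.
Synonymous differences: 2.

2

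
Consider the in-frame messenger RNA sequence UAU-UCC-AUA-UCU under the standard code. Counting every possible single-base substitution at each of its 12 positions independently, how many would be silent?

9

Codon 1 (UAU, Tyr): 1 synonymous substitution.
Codon 2 (UCC, Ser): 3 synonymous substitutions.
Codon 3 (AUA, Ile): 2 synonymous substitutions.
Codon 4 (UCU, Ser): 3 synonymous substitutions.
Total: 1 + 3 + 2 + 3 = 9.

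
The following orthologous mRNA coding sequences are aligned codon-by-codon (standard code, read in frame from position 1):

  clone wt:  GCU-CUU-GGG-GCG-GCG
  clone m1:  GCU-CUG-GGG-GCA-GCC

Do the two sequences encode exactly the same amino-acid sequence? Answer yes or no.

yes

Codon 1: GCU Ala / GCU Ala — identical.
Codon 2: CUU Leu / CUG Leu — synonymous.
Codon 3: GGG Gly / GGG Gly — identical.
Codon 4: GCG Ala / GCA Ala — synonymous.
Codon 5: GCG Ala / GCC Ala — synonymous.
Nonsynonymous differences: 0 → same protein.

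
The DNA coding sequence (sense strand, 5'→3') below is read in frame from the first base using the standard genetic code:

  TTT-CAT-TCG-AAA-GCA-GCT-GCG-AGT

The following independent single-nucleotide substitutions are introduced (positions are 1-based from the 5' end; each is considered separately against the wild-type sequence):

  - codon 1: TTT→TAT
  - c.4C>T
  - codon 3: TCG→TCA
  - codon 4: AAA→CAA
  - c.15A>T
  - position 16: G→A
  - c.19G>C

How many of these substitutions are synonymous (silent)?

Codon 1: TTT (Phe) → TAT (Tyr) — missense.
Codon 2: CAT (His) → TAT (Tyr) — missense.
Codon 3: TCG (Ser) → TCA (Ser) — synonymous.
Codon 4: AAA (Lys) → CAA (Gln) — missense.
Codon 5: GCA (Ala) → GCT (Ala) — synonymous.
Codon 6: GCT (Ala) → ACT (Thr) — missense.
Codon 7: GCG (Ala) → CCG (Pro) — missense.
Synonymous: 2 of 7.

2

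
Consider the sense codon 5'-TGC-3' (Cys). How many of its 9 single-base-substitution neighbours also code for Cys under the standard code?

Position 1: none → 0 synonymous.
Position 2: none → 0 synonymous.
Position 3: TGT → 1 synonymous.
Total: 0 + 0 + 1 = 1.

1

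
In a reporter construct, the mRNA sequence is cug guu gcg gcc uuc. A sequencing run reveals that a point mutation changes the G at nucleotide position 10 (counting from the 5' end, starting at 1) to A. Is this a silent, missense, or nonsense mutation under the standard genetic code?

missense

Position 10 falls in codon 4: GCC → Ala.
After the substitution the codon is ACC → Thr.
Ala ≠ Thr, so this is a missense mutation.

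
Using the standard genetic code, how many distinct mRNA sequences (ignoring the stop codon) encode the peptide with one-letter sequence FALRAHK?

4608

Phe: 2 codons.
Ala: 4 codons.
Leu: 6 codons.
Arg: 6 codons.
Ala: 4 codons.
His: 2 codons.
Lys: 2 codons.
2 × 4 × 6 × 6 × 4 × 2 × 2 = 4608.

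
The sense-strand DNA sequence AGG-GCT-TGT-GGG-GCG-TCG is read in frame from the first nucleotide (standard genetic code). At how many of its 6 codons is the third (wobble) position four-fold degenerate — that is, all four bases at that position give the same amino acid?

Codon 1 AGG (Arg): third position 2-fold.
Codon 2 GCT (Ala): third position 4-fold.
Codon 3 TGT (Cys): third position 2-fold.
Codon 4 GGG (Gly): third position 4-fold.
Codon 5 GCG (Ala): third position 4-fold.
Codon 6 TCG (Ser): third position 4-fold.
Four-fold degenerate third positions: 4.

4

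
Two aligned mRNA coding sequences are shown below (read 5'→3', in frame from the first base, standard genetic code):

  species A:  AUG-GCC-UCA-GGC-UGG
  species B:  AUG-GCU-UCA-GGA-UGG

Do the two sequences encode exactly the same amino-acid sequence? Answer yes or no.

yes

Codon 1: AUG Met / AUG Met — identical.
Codon 2: GCC Ala / GCU Ala — synonymous.
Codon 3: UCA Ser / UCA Ser — identical.
Codon 4: GGC Gly / GGA Gly — synonymous.
Codon 5: UGG Trp / UGG Trp — identical.
Nonsynonymous differences: 0 → same protein.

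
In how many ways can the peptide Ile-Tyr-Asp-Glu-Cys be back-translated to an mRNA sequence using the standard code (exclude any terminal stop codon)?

Ile: 3 codons.
Tyr: 2 codons.
Asp: 2 codons.
Glu: 2 codons.
Cys: 2 codons.
3 × 2 × 2 × 2 × 2 = 48.

48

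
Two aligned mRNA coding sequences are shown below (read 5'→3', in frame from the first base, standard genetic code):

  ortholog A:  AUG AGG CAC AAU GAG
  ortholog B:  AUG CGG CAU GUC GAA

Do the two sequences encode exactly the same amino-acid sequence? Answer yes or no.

Codon 1: AUG Met / AUG Met — identical.
Codon 2: AGG Arg / CGG Arg — synonymous.
Codon 3: CAC His / CAU His — synonymous.
Codon 4: AAU Asn / GUC Val — nonsynonymous.
Codon 5: GAG Glu / GAA Glu — synonymous.
Nonsynonymous differences: 1 → different protein.

no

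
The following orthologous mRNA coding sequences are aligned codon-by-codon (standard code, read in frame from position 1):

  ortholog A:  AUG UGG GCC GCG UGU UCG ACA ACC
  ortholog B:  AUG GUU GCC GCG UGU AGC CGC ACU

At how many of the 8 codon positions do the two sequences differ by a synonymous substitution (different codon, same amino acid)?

2

Codon 1: AUG Met / AUG Met — identical.
Codon 2: UGG Trp / GUU Val — nonsynonymous.
Codon 3: GCC Ala / GCC Ala — identical.
Codon 4: GCG Ala / GCG Ala — identical.
Codon 5: UGU Cys / UGU Cys — identical.
Codon 6: UCG Ser / AGC Ser — synonymous.
Codon 7: ACA Thr / CGC Arg — nonsynonymous.
Codon 8: ACC Thr / ACU Thr — synonymous.
Synonymous differences: 2.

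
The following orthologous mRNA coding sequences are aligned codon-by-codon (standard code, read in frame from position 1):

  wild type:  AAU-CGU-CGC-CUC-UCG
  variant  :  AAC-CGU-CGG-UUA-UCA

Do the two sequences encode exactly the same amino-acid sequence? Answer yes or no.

yes

Codon 1: AAU Asn / AAC Asn — synonymous.
Codon 2: CGU Arg / CGU Arg — identical.
Codon 3: CGC Arg / CGG Arg — synonymous.
Codon 4: CUC Leu / UUA Leu — synonymous.
Codon 5: UCG Ser / UCA Ser — synonymous.
Nonsynonymous differences: 0 → same protein.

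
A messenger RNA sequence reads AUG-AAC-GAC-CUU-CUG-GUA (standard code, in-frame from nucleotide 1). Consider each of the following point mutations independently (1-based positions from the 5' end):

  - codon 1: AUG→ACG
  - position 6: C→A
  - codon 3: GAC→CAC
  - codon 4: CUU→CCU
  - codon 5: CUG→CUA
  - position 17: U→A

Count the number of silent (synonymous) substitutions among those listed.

Codon 1: AUG (Met) → ACG (Thr) — missense.
Codon 2: AAC (Asn) → AAA (Lys) — missense.
Codon 3: GAC (Asp) → CAC (His) — missense.
Codon 4: CUU (Leu) → CCU (Pro) — missense.
Codon 5: CUG (Leu) → CUA (Leu) — synonymous.
Codon 6: GUA (Val) → GAA (Glu) — missense.
Synonymous: 1 of 6.

1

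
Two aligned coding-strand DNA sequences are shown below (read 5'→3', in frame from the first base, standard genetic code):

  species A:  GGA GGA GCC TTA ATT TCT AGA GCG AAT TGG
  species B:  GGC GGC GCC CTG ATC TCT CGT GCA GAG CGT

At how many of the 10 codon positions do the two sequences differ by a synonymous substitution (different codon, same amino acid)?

6

Codon 1: GGA Gly / GGC Gly — synonymous.
Codon 2: GGA Gly / GGC Gly — synonymous.
Codon 3: GCC Ala / GCC Ala — identical.
Codon 4: TTA Leu / CTG Leu — synonymous.
Codon 5: ATT Ile / ATC Ile — synonymous.
Codon 6: TCT Ser / TCT Ser — identical.
Codon 7: AGA Arg / CGT Arg — synonymous.
Codon 8: GCG Ala / GCA Ala — synonymous.
Codon 9: AAT Asn / GAG Glu — nonsynonymous.
Codon 10: TGG Trp / CGT Arg — nonsynonymous.
Synonymous differences: 6.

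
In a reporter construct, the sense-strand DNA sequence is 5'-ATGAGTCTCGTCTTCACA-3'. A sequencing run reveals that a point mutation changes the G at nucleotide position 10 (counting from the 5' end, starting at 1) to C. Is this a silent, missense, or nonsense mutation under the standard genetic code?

missense

Position 10 falls in codon 4: GTC → Val.
After the substitution the codon is CTC → Leu.
Val ≠ Leu, so this is a missense mutation.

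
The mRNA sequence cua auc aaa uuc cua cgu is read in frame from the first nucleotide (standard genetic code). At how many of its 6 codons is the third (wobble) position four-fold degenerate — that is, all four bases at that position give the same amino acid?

3

Codon 1 CUA (Leu): third position 4-fold.
Codon 2 AUC (Ile): third position 3-fold.
Codon 3 AAA (Lys): third position 2-fold.
Codon 4 UUC (Phe): third position 2-fold.
Codon 5 CUA (Leu): third position 4-fold.
Codon 6 CGU (Arg): third position 4-fold.
Four-fold degenerate third positions: 3.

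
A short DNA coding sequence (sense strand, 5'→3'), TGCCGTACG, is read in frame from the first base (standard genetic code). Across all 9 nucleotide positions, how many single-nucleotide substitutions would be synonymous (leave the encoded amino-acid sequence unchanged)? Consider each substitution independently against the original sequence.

Codon 1 (TGC, Cys): 1 synonymous substitution.
Codon 2 (CGT, Arg): 3 synonymous substitutions.
Codon 3 (ACG, Thr): 3 synonymous substitutions.
Total: 1 + 3 + 3 = 7.

7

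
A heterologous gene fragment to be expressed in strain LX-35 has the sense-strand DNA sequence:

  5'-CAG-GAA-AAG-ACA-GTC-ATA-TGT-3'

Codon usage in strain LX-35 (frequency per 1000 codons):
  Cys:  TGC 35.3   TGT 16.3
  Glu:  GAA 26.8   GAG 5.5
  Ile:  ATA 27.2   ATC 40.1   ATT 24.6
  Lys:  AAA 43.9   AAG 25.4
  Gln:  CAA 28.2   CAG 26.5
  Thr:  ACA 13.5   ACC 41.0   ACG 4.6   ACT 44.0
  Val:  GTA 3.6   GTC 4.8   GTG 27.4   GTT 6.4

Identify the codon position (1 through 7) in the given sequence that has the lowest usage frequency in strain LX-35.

Codon 1 CAG (Gln): 26.5 per 1000.
Codon 2 GAA (Glu): 26.8 per 1000.
Codon 3 AAG (Lys): 25.4 per 1000.
Codon 4 ACA (Thr): 13.5 per 1000.
Codon 5 GTC (Val): 4.8 per 1000.
Codon 6 ATA (Ile): 27.2 per 1000.
Codon 7 TGT (Cys): 16.3 per 1000.
Lowest frequency is 4.8 at codon 5.

5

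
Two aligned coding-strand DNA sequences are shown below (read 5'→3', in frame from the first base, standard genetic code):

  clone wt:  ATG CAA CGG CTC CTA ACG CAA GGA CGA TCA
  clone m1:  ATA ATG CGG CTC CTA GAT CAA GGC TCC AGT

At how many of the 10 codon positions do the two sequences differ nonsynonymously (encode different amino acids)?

Codon 1: ATG Met / ATA Ile — nonsynonymous.
Codon 2: CAA Gln / ATG Met — nonsynonymous.
Codon 3: CGG Arg / CGG Arg — identical.
Codon 4: CTC Leu / CTC Leu — identical.
Codon 5: CTA Leu / CTA Leu — identical.
Codon 6: ACG Thr / GAT Asp — nonsynonymous.
Codon 7: CAA Gln / CAA Gln — identical.
Codon 8: GGA Gly / GGC Gly — synonymous.
Codon 9: CGA Arg / TCC Ser — nonsynonymous.
Codon 10: TCA Ser / AGT Ser — synonymous.
Nonsynonymous differences: 4.

4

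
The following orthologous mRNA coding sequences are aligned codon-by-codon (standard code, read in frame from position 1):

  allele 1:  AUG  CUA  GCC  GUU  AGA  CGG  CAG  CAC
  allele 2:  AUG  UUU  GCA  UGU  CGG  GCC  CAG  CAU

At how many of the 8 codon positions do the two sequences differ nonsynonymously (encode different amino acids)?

3

Codon 1: AUG Met / AUG Met — identical.
Codon 2: CUA Leu / UUU Phe — nonsynonymous.
Codon 3: GCC Ala / GCA Ala — synonymous.
Codon 4: GUU Val / UGU Cys — nonsynonymous.
Codon 5: AGA Arg / CGG Arg — synonymous.
Codon 6: CGG Arg / GCC Ala — nonsynonymous.
Codon 7: CAG Gln / CAG Gln — identical.
Codon 8: CAC His / CAU His — synonymous.
Nonsynonymous differences: 3.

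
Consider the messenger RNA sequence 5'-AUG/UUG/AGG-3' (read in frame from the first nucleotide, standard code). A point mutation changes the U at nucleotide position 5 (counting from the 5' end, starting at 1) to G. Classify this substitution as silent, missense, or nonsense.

missense

Position 5 falls in codon 2: UUG → Leu.
After the substitution the codon is UGG → Trp.
Leu ≠ Trp, so this is a missense mutation.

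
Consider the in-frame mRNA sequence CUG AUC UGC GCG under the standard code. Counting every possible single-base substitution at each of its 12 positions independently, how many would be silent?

10

Codon 1 (CUG, Leu): 4 synonymous substitutions.
Codon 2 (AUC, Ile): 2 synonymous substitutions.
Codon 3 (UGC, Cys): 1 synonymous substitution.
Codon 4 (GCG, Ala): 3 synonymous substitutions.
Total: 4 + 2 + 1 + 3 = 10.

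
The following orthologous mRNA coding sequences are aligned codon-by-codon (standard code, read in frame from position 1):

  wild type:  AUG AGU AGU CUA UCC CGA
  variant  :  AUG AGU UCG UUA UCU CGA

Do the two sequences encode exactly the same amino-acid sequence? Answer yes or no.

Codon 1: AUG Met / AUG Met — identical.
Codon 2: AGU Ser / AGU Ser — identical.
Codon 3: AGU Ser / UCG Ser — synonymous.
Codon 4: CUA Leu / UUA Leu — synonymous.
Codon 5: UCC Ser / UCU Ser — synonymous.
Codon 6: CGA Arg / CGA Arg — identical.
Nonsynonymous differences: 0 → same protein.

yes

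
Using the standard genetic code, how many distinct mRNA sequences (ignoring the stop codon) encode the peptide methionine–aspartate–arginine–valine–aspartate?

96

Met: 1 codon.
Asp: 2 codons.
Arg: 6 codons.
Val: 4 codons.
Asp: 2 codons.
1 × 2 × 6 × 4 × 2 = 96.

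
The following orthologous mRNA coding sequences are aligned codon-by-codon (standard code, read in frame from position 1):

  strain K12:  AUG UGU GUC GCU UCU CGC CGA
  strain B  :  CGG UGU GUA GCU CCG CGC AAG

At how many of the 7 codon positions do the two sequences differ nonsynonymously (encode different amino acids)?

Codon 1: AUG Met / CGG Arg — nonsynonymous.
Codon 2: UGU Cys / UGU Cys — identical.
Codon 3: GUC Val / GUA Val — synonymous.
Codon 4: GCU Ala / GCU Ala — identical.
Codon 5: UCU Ser / CCG Pro — nonsynonymous.
Codon 6: CGC Arg / CGC Arg — identical.
Codon 7: CGA Arg / AAG Lys — nonsynonymous.
Nonsynonymous differences: 3.

3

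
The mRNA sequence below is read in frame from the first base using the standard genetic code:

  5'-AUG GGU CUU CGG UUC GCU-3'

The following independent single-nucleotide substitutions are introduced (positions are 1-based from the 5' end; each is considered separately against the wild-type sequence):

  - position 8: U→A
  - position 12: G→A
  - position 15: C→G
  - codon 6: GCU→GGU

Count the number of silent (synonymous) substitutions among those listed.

Codon 3: CUU (Leu) → CAU (His) — missense.
Codon 4: CGG (Arg) → CGA (Arg) — synonymous.
Codon 5: UUC (Phe) → UUG (Leu) — missense.
Codon 6: GCU (Ala) → GGU (Gly) — missense.
Synonymous: 1 of 4.

1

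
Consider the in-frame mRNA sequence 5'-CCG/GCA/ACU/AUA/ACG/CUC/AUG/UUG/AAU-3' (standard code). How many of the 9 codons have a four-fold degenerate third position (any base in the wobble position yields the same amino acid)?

5

Codon 1 CCG (Pro): third position 4-fold.
Codon 2 GCA (Ala): third position 4-fold.
Codon 3 ACU (Thr): third position 4-fold.
Codon 4 AUA (Ile): third position 3-fold.
Codon 5 ACG (Thr): third position 4-fold.
Codon 6 CUC (Leu): third position 4-fold.
Codon 7 AUG (Met): third position 1-fold.
Codon 8 UUG (Leu): third position 2-fold.
Codon 9 AAU (Asn): third position 2-fold.
Four-fold degenerate third positions: 5.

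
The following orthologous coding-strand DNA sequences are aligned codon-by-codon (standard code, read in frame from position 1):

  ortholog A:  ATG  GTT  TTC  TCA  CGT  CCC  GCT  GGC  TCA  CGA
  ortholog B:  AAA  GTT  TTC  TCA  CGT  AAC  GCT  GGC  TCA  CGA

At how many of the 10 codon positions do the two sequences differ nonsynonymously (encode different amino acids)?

2

Codon 1: ATG Met / AAA Lys — nonsynonymous.
Codon 2: GTT Val / GTT Val — identical.
Codon 3: TTC Phe / TTC Phe — identical.
Codon 4: TCA Ser / TCA Ser — identical.
Codon 5: CGT Arg / CGT Arg — identical.
Codon 6: CCC Pro / AAC Asn — nonsynonymous.
Codon 7: GCT Ala / GCT Ala — identical.
Codon 8: GGC Gly / GGC Gly — identical.
Codon 9: TCA Ser / TCA Ser — identical.
Codon 10: CGA Arg / CGA Arg — identical.
Nonsynonymous differences: 2.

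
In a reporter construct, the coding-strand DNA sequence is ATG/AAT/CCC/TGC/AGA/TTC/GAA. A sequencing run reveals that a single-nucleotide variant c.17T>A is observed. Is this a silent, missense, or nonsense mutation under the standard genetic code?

missense

Position 17 falls in codon 6: TTC → Phe.
After the substitution the codon is TAC → Tyr.
Phe ≠ Tyr, so this is a missense mutation.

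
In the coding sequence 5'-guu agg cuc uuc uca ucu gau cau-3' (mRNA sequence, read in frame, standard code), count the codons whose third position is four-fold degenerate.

4

Codon 1 GUU (Val): third position 4-fold.
Codon 2 AGG (Arg): third position 2-fold.
Codon 3 CUC (Leu): third position 4-fold.
Codon 4 UUC (Phe): third position 2-fold.
Codon 5 UCA (Ser): third position 4-fold.
Codon 6 UCU (Ser): third position 4-fold.
Codon 7 GAU (Asp): third position 2-fold.
Codon 8 CAU (His): third position 2-fold.
Four-fold degenerate third positions: 4.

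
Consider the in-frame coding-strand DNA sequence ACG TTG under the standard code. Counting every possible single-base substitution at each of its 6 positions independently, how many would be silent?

Codon 1 (ACG, Thr): 3 synonymous substitutions.
Codon 2 (TTG, Leu): 2 synonymous substitutions.
Total: 3 + 2 = 5.

5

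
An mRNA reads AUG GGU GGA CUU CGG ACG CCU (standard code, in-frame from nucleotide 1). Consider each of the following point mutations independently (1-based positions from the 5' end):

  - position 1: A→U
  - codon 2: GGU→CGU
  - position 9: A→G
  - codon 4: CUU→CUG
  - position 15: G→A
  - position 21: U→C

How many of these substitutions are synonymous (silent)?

4

Codon 1: AUG (Met) → UUG (Leu) — missense.
Codon 2: GGU (Gly) → CGU (Arg) — missense.
Codon 3: GGA (Gly) → GGG (Gly) — synonymous.
Codon 4: CUU (Leu) → CUG (Leu) — synonymous.
Codon 5: CGG (Arg) → CGA (Arg) — synonymous.
Codon 7: CCU (Pro) → CCC (Pro) — synonymous.
Synonymous: 4 of 6.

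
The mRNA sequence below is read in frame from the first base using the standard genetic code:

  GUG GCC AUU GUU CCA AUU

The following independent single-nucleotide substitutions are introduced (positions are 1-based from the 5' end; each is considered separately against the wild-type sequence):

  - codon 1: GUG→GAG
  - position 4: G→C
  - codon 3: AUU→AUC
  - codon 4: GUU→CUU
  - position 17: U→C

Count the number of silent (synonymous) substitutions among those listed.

1

Codon 1: GUG (Val) → GAG (Glu) — missense.
Codon 2: GCC (Ala) → CCC (Pro) — missense.
Codon 3: AUU (Ile) → AUC (Ile) — synonymous.
Codon 4: GUU (Val) → CUU (Leu) — missense.
Codon 6: AUU (Ile) → ACU (Thr) — missense.
Synonymous: 1 of 5.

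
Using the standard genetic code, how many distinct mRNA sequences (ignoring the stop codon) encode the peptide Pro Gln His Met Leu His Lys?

Pro: 4 codons.
Gln: 2 codons.
His: 2 codons.
Met: 1 codon.
Leu: 6 codons.
His: 2 codons.
Lys: 2 codons.
4 × 2 × 2 × 1 × 6 × 2 × 2 = 384.

384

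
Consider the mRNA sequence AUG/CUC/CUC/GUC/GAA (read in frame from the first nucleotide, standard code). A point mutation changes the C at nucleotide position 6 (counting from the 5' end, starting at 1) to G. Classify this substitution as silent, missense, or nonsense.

Position 6 falls in codon 2: CUC → Leu.
After the substitution the codon is CUG → Leu.
Both encode Leu, so the change is synonymous.

silent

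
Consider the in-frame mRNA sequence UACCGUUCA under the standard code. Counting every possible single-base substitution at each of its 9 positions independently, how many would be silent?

Codon 1 (UAC, Tyr): 1 synonymous substitution.
Codon 2 (CGU, Arg): 3 synonymous substitutions.
Codon 3 (UCA, Ser): 3 synonymous substitutions.
Total: 1 + 3 + 3 = 7.

7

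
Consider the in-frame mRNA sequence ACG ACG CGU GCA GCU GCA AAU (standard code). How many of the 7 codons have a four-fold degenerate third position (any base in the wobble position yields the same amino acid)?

6

Codon 1 ACG (Thr): third position 4-fold.
Codon 2 ACG (Thr): third position 4-fold.
Codon 3 CGU (Arg): third position 4-fold.
Codon 4 GCA (Ala): third position 4-fold.
Codon 5 GCU (Ala): third position 4-fold.
Codon 6 GCA (Ala): third position 4-fold.
Codon 7 AAU (Asn): third position 2-fold.
Four-fold degenerate third positions: 6.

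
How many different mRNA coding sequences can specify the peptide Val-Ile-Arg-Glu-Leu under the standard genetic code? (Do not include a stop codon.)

Val: 4 codons.
Ile: 3 codons.
Arg: 6 codons.
Glu: 2 codons.
Leu: 6 codons.
4 × 3 × 6 × 2 × 6 = 864.

864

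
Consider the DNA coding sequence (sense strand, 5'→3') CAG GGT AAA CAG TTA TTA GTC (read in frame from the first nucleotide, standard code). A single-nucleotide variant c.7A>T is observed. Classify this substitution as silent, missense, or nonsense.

nonsense

Position 7 falls in codon 3: AAA → Lys.
After the substitution the codon is TAA → Stop.
The new codon is a stop codon, so this is a nonsense mutation.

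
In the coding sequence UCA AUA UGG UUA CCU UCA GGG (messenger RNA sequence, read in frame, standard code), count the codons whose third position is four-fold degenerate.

4

Codon 1 UCA (Ser): third position 4-fold.
Codon 2 AUA (Ile): third position 3-fold.
Codon 3 UGG (Trp): third position 1-fold.
Codon 4 UUA (Leu): third position 2-fold.
Codon 5 CCU (Pro): third position 4-fold.
Codon 6 UCA (Ser): third position 4-fold.
Codon 7 GGG (Gly): third position 4-fold.
Four-fold degenerate third positions: 4.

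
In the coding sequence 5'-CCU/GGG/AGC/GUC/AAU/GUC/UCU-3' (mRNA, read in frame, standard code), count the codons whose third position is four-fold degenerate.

5

Codon 1 CCU (Pro): third position 4-fold.
Codon 2 GGG (Gly): third position 4-fold.
Codon 3 AGC (Ser): third position 2-fold.
Codon 4 GUC (Val): third position 4-fold.
Codon 5 AAU (Asn): third position 2-fold.
Codon 6 GUC (Val): third position 4-fold.
Codon 7 UCU (Ser): third position 4-fold.
Four-fold degenerate third positions: 5.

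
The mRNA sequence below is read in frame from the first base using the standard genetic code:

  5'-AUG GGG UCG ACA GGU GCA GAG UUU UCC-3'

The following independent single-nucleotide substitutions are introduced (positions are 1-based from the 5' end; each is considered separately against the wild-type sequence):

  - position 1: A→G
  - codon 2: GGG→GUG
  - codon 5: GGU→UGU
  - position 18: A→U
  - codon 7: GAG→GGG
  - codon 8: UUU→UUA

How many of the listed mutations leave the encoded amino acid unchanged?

1

Codon 1: AUG (Met) → GUG (Val) — missense.
Codon 2: GGG (Gly) → GUG (Val) — missense.
Codon 5: GGU (Gly) → UGU (Cys) — missense.
Codon 6: GCA (Ala) → GCU (Ala) — synonymous.
Codon 7: GAG (Glu) → GGG (Gly) — missense.
Codon 8: UUU (Phe) → UUA (Leu) — missense.
Synonymous: 1 of 6.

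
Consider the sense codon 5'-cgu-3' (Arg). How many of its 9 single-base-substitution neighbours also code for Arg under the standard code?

3

Position 1: none → 0 synonymous.
Position 2: none → 0 synonymous.
Position 3: CGC, CGA, CGG → 3 synonymous.
Total: 0 + 0 + 3 = 3.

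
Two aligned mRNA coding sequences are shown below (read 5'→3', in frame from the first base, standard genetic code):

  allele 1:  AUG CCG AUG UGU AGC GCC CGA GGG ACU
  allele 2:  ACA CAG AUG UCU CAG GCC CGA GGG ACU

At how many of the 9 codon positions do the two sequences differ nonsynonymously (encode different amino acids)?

Codon 1: AUG Met / ACA Thr — nonsynonymous.
Codon 2: CCG Pro / CAG Gln — nonsynonymous.
Codon 3: AUG Met / AUG Met — identical.
Codon 4: UGU Cys / UCU Ser — nonsynonymous.
Codon 5: AGC Ser / CAG Gln — nonsynonymous.
Codon 6: GCC Ala / GCC Ala — identical.
Codon 7: CGA Arg / CGA Arg — identical.
Codon 8: GGG Gly / GGG Gly — identical.
Codon 9: ACU Thr / ACU Thr — identical.
Nonsynonymous differences: 4.

4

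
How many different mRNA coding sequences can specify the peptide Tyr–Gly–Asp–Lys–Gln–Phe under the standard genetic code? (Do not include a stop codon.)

Tyr: 2 codons.
Gly: 4 codons.
Asp: 2 codons.
Lys: 2 codons.
Gln: 2 codons.
Phe: 2 codons.
2 × 4 × 2 × 2 × 2 × 2 = 128.

128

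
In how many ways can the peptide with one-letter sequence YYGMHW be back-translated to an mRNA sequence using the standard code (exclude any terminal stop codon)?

32

Tyr: 2 codons.
Tyr: 2 codons.
Gly: 4 codons.
Met: 1 codon.
His: 2 codons.
Trp: 1 codon.
2 × 2 × 4 × 1 × 2 × 1 = 32.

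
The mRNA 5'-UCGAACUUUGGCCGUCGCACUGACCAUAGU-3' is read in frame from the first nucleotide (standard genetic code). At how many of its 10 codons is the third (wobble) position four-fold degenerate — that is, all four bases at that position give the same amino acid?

Codon 1 UCG (Ser): third position 4-fold.
Codon 2 AAC (Asn): third position 2-fold.
Codon 3 UUU (Phe): third position 2-fold.
Codon 4 GGC (Gly): third position 4-fold.
Codon 5 CGU (Arg): third position 4-fold.
Codon 6 CGC (Arg): third position 4-fold.
Codon 7 ACU (Thr): third position 4-fold.
Codon 8 GAC (Asp): third position 2-fold.
Codon 9 CAU (His): third position 2-fold.
Codon 10 AGU (Ser): third position 2-fold.
Four-fold degenerate third positions: 5.

5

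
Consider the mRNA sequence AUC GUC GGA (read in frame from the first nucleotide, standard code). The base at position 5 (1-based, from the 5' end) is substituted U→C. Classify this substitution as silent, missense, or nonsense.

Position 5 falls in codon 2: GUC → Val.
After the substitution the codon is GCC → Ala.
Val ≠ Ala, so this is a missense mutation.

missense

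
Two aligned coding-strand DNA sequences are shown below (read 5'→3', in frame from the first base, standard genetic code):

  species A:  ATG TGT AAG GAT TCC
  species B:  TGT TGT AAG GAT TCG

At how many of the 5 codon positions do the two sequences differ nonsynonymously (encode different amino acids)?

Codon 1: ATG Met / TGT Cys — nonsynonymous.
Codon 2: TGT Cys / TGT Cys — identical.
Codon 3: AAG Lys / AAG Lys — identical.
Codon 4: GAT Asp / GAT Asp — identical.
Codon 5: TCC Ser / TCG Ser — synonymous.
Nonsynonymous differences: 1.

1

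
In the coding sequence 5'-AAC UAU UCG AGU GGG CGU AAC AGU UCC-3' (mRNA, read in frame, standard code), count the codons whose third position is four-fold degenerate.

Codon 1 AAC (Asn): third position 2-fold.
Codon 2 UAU (Tyr): third position 2-fold.
Codon 3 UCG (Ser): third position 4-fold.
Codon 4 AGU (Ser): third position 2-fold.
Codon 5 GGG (Gly): third position 4-fold.
Codon 6 CGU (Arg): third position 4-fold.
Codon 7 AAC (Asn): third position 2-fold.
Codon 8 AGU (Ser): third position 2-fold.
Codon 9 UCC (Ser): third position 4-fold.
Four-fold degenerate third positions: 4.

4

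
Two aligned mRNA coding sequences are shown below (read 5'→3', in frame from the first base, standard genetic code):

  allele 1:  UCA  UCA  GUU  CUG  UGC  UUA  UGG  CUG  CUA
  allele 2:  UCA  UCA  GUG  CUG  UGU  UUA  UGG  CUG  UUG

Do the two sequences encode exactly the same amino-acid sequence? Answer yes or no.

Codon 1: UCA Ser / UCA Ser — identical.
Codon 2: UCA Ser / UCA Ser — identical.
Codon 3: GUU Val / GUG Val — synonymous.
Codon 4: CUG Leu / CUG Leu — identical.
Codon 5: UGC Cys / UGU Cys — synonymous.
Codon 6: UUA Leu / UUA Leu — identical.
Codon 7: UGG Trp / UGG Trp — identical.
Codon 8: CUG Leu / CUG Leu — identical.
Codon 9: CUA Leu / UUG Leu — synonymous.
Nonsynonymous differences: 0 → same protein.

yes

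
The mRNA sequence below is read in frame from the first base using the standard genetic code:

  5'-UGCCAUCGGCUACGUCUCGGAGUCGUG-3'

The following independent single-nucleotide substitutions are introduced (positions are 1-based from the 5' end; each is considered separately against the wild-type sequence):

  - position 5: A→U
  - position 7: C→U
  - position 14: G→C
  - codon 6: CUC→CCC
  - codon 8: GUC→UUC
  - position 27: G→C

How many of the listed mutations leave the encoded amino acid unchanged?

1

Codon 2: CAU (His) → CUU (Leu) — missense.
Codon 3: CGG (Arg) → UGG (Trp) — missense.
Codon 5: CGU (Arg) → CCU (Pro) — missense.
Codon 6: CUC (Leu) → CCC (Pro) — missense.
Codon 8: GUC (Val) → UUC (Phe) — missense.
Codon 9: GUG (Val) → GUC (Val) — synonymous.
Synonymous: 1 of 6.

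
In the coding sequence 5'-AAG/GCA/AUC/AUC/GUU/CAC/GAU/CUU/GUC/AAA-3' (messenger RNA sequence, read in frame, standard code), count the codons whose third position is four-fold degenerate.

4

Codon 1 AAG (Lys): third position 2-fold.
Codon 2 GCA (Ala): third position 4-fold.
Codon 3 AUC (Ile): third position 3-fold.
Codon 4 AUC (Ile): third position 3-fold.
Codon 5 GUU (Val): third position 4-fold.
Codon 6 CAC (His): third position 2-fold.
Codon 7 GAU (Asp): third position 2-fold.
Codon 8 CUU (Leu): third position 4-fold.
Codon 9 GUC (Val): third position 4-fold.
Codon 10 AAA (Lys): third position 2-fold.
Four-fold degenerate third positions: 4.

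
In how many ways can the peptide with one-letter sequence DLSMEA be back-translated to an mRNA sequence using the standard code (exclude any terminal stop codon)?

576

Asp: 2 codons.
Leu: 6 codons.
Ser: 6 codons.
Met: 1 codon.
Glu: 2 codons.
Ala: 4 codons.
2 × 6 × 6 × 1 × 2 × 4 = 576.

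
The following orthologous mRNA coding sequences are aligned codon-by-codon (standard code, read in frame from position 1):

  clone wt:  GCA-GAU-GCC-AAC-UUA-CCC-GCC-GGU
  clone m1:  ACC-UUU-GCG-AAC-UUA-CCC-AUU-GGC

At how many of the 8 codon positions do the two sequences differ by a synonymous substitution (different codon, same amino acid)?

2

Codon 1: GCA Ala / ACC Thr — nonsynonymous.
Codon 2: GAU Asp / UUU Phe — nonsynonymous.
Codon 3: GCC Ala / GCG Ala — synonymous.
Codon 4: AAC Asn / AAC Asn — identical.
Codon 5: UUA Leu / UUA Leu — identical.
Codon 6: CCC Pro / CCC Pro — identical.
Codon 7: GCC Ala / AUU Ile — nonsynonymous.
Codon 8: GGU Gly / GGC Gly — synonymous.
Synonymous differences: 2.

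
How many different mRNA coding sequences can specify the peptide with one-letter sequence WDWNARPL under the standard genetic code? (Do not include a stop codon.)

2304

Trp: 1 codon.
Asp: 2 codons.
Trp: 1 codon.
Asn: 2 codons.
Ala: 4 codons.
Arg: 6 codons.
Pro: 4 codons.
Leu: 6 codons.
1 × 2 × 1 × 2 × 4 × 6 × 4 × 6 = 2304.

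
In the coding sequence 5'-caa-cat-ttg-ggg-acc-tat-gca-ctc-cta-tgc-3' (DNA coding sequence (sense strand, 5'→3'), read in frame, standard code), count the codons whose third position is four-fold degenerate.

Codon 1 CAA (Gln): third position 2-fold.
Codon 2 CAT (His): third position 2-fold.
Codon 3 TTG (Leu): third position 2-fold.
Codon 4 GGG (Gly): third position 4-fold.
Codon 5 ACC (Thr): third position 4-fold.
Codon 6 TAT (Tyr): third position 2-fold.
Codon 7 GCA (Ala): third position 4-fold.
Codon 8 CTC (Leu): third position 4-fold.
Codon 9 CTA (Leu): third position 4-fold.
Codon 10 TGC (Cys): third position 2-fold.
Four-fold degenerate third positions: 5.

5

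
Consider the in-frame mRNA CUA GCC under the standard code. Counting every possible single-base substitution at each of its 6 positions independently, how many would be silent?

Codon 1 (CUA, Leu): 4 synonymous substitutions.
Codon 2 (GCC, Ala): 3 synonymous substitutions.
Total: 4 + 3 = 7.

7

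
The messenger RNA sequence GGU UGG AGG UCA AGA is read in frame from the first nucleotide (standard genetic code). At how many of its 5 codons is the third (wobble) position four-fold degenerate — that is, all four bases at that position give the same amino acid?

Codon 1 GGU (Gly): third position 4-fold.
Codon 2 UGG (Trp): third position 1-fold.
Codon 3 AGG (Arg): third position 2-fold.
Codon 4 UCA (Ser): third position 4-fold.
Codon 5 AGA (Arg): third position 2-fold.
Four-fold degenerate third positions: 2.

2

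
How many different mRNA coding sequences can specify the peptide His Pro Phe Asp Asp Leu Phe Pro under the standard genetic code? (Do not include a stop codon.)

His: 2 codons.
Pro: 4 codons.
Phe: 2 codons.
Asp: 2 codons.
Asp: 2 codons.
Leu: 6 codons.
Phe: 2 codons.
Pro: 4 codons.
2 × 4 × 2 × 2 × 2 × 6 × 2 × 4 = 3072.

3072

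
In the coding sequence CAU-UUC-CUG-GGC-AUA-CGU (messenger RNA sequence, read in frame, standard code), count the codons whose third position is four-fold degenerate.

3

Codon 1 CAU (His): third position 2-fold.
Codon 2 UUC (Phe): third position 2-fold.
Codon 3 CUG (Leu): third position 4-fold.
Codon 4 GGC (Gly): third position 4-fold.
Codon 5 AUA (Ile): third position 3-fold.
Codon 6 CGU (Arg): third position 4-fold.
Four-fold degenerate third positions: 3.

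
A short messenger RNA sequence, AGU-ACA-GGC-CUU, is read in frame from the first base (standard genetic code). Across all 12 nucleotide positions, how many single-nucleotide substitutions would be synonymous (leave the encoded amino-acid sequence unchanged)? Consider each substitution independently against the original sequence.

Codon 1 (AGU, Ser): 1 synonymous substitution.
Codon 2 (ACA, Thr): 3 synonymous substitutions.
Codon 3 (GGC, Gly): 3 synonymous substitutions.
Codon 4 (CUU, Leu): 3 synonymous substitutions.
Total: 1 + 3 + 3 + 3 = 10.

10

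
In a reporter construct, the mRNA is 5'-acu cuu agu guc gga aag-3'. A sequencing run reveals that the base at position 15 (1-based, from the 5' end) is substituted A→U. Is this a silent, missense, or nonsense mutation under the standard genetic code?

Position 15 falls in codon 5: GGA → Gly.
After the substitution the codon is GGU → Gly.
Both encode Gly, so the change is synonymous.

silent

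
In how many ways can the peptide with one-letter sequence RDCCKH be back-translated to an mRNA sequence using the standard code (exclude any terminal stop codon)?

Arg: 6 codons.
Asp: 2 codons.
Cys: 2 codons.
Cys: 2 codons.
Lys: 2 codons.
His: 2 codons.
6 × 2 × 2 × 2 × 2 × 2 = 192.

192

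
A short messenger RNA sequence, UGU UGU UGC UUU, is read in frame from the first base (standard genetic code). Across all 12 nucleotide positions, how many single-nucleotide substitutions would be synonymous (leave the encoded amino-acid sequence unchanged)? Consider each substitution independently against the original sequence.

4

Codon 1 (UGU, Cys): 1 synonymous substitution.
Codon 2 (UGU, Cys): 1 synonymous substitution.
Codon 3 (UGC, Cys): 1 synonymous substitution.
Codon 4 (UUU, Phe): 1 synonymous substitution.
Total: 1 + 1 + 1 + 1 = 4.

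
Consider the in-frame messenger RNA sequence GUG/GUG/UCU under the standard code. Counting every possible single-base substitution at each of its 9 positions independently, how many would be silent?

9

Codon 1 (GUG, Val): 3 synonymous substitutions.
Codon 2 (GUG, Val): 3 synonymous substitutions.
Codon 3 (UCU, Ser): 3 synonymous substitutions.
Total: 3 + 3 + 3 = 9.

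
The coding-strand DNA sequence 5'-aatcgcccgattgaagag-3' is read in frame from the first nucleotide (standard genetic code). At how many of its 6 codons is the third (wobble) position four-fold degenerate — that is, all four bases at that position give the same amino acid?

2

Codon 1 AAT (Asn): third position 2-fold.
Codon 2 CGC (Arg): third position 4-fold.
Codon 3 CCG (Pro): third position 4-fold.
Codon 4 ATT (Ile): third position 3-fold.
Codon 5 GAA (Glu): third position 2-fold.
Codon 6 GAG (Glu): third position 2-fold.
Four-fold degenerate third positions: 2.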